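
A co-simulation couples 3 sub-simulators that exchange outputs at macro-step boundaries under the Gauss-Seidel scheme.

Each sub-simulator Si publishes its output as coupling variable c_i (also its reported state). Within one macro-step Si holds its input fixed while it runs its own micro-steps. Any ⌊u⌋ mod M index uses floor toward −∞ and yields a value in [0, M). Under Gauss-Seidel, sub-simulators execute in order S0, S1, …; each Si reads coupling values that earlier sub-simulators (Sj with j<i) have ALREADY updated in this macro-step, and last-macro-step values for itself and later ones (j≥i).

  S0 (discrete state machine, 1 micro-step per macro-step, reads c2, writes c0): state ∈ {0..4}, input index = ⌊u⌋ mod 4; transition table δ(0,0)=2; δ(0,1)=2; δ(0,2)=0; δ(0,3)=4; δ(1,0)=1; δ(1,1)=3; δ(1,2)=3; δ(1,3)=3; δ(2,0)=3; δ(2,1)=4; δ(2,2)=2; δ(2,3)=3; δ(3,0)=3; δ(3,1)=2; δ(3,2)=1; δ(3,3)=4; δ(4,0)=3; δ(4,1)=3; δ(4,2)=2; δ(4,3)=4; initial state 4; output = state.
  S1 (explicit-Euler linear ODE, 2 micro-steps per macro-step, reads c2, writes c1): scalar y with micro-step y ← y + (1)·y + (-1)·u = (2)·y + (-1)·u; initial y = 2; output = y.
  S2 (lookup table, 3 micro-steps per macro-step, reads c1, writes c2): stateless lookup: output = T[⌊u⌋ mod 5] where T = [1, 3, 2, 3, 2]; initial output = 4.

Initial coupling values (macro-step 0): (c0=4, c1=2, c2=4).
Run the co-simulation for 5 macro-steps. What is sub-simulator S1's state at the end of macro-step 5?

macro 1: S0 reads c2=4 → after 1×micro: 3; S1 reads c2=4 → after 2×micro: -4; S2 reads c1=-4 → after 3×micro: 3 ⇒ (c0=3, c1=-4, c2=3)
macro 2: S0 reads c2=3 → after 1×micro: 4; S1 reads c2=3 → after 2×micro: -25; S2 reads c1=-25 → after 3×micro: 1 ⇒ (c0=4, c1=-25, c2=1)
macro 3: S0 reads c2=1 → after 1×micro: 3; S1 reads c2=1 → after 2×micro: -103; S2 reads c1=-103 → after 3×micro: 2 ⇒ (c0=3, c1=-103, c2=2)
macro 4: S0 reads c2=2 → after 1×micro: 1; S1 reads c2=2 → after 2×micro: -418; S2 reads c1=-418 → after 3×micro: 2 ⇒ (c0=1, c1=-418, c2=2)
macro 5: S0 reads c2=2 → after 1×micro: 3; S1 reads c2=2 → after 2×micro: -1678; S2 reads c1=-1678 → after 3×micro: 2 ⇒ (c0=3, c1=-1678, c2=2)

S1 state at macro-step 5 = -1678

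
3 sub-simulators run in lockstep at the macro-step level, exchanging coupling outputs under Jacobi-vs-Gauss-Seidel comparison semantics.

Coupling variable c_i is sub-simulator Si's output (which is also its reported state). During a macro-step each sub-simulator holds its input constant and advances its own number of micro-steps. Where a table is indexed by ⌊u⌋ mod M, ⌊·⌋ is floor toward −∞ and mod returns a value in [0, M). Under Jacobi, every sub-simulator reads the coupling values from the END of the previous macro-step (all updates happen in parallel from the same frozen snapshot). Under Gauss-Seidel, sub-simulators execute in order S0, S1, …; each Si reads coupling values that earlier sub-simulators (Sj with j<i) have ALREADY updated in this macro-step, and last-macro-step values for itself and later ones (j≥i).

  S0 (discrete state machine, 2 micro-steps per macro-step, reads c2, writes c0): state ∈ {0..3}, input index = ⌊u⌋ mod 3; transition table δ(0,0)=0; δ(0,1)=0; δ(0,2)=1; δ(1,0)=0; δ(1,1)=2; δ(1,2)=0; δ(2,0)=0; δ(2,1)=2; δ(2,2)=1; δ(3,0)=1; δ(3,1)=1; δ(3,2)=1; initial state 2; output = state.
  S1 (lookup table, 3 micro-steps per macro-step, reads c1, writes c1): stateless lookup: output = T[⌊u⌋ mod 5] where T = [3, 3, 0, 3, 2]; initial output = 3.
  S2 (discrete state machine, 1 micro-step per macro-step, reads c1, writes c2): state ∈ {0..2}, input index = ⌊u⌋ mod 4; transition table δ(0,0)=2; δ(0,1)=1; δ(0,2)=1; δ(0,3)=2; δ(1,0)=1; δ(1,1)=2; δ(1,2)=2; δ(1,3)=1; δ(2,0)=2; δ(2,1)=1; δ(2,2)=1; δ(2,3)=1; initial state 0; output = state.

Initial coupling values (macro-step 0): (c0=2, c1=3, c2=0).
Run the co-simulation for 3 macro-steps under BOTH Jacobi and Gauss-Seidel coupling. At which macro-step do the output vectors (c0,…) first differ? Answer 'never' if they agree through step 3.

first divergence at macro-step: never

[Jacobi] macro 1: S0 reads c2=0 → after 2×micro: 0; S1 reads c1=3 → after 3×micro: 3; S2 reads c1=3 → after 1×micro: 2 ⇒ (c0=0, c1=3, c2=2)
[Jacobi] macro 2: S0 reads c2=2 → after 2×micro: 0; S1 reads c1=3 → after 3×micro: 3; S2 reads c1=3 → after 1×micro: 1 ⇒ (c0=0, c1=3, c2=1)
[Jacobi] macro 3: S0 reads c2=1 → after 2×micro: 0; S1 reads c1=3 → after 3×micro: 3; S2 reads c1=3 → after 1×micro: 1 ⇒ (c0=0, c1=3, c2=1)
[Gauss-Seidel] macro 1: S0 reads c2=0 → after 2×micro: 0; S1 reads c1=3 → after 3×micro: 3; S2 reads c1=3 → after 1×micro: 2 ⇒ (c0=0, c1=3, c2=2)
[Gauss-Seidel] macro 2: S0 reads c2=2 → after 2×micro: 0; S1 reads c1=3 → after 3×micro: 3; S2 reads c1=3 → after 1×micro: 1 ⇒ (c0=0, c1=3, c2=1)
[Gauss-Seidel] macro 3: S0 reads c2=1 → after 2×micro: 0; S1 reads c1=3 → after 3×micro: 3; S2 reads c1=3 → after 1×micro: 1 ⇒ (c0=0, c1=3, c2=1)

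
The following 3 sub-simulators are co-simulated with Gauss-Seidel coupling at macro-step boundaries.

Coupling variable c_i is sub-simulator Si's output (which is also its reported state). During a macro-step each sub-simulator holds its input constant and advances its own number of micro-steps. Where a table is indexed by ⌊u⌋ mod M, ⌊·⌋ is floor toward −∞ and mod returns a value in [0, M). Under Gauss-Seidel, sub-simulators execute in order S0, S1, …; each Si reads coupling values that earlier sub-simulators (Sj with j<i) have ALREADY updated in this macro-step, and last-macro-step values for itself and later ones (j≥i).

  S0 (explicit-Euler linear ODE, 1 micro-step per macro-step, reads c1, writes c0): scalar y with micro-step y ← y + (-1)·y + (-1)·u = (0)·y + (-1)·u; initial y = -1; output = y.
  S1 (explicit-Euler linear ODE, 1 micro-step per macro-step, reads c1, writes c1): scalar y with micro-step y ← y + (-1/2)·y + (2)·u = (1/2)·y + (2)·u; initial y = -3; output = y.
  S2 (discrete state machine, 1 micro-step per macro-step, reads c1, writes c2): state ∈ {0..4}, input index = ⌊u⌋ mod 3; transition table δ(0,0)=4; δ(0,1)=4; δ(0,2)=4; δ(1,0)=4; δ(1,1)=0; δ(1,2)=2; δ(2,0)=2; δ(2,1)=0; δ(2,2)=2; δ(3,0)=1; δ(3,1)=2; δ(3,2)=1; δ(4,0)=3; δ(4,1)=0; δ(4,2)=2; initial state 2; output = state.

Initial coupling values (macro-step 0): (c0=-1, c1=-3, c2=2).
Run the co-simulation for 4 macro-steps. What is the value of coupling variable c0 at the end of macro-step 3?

macro 1: S0 reads c1=-3 → after 1×micro: 3; S1 reads c1=-3 → after 1×micro: -15/2; S2 reads c1=-15/2 → after 1×micro: 0 ⇒ (c0=3, c1=-15/2, c2=0)
macro 2: S0 reads c1=-15/2 → after 1×micro: 15/2; S1 reads c1=-15/2 → after 1×micro: -75/4; S2 reads c1=-75/4 → after 1×micro: 4 ⇒ (c0=15/2, c1=-75/4, c2=4)
macro 3: S0 reads c1=-75/4 → after 1×micro: 75/4; S1 reads c1=-75/4 → after 1×micro: -375/8; S2 reads c1=-375/8 → after 1×micro: 0 ⇒ (c0=75/4, c1=-375/8, c2=0)
macro 4: S0 reads c1=-375/8 → after 1×micro: 375/8; S1 reads c1=-375/8 → after 1×micro: -1875/16; S2 reads c1=-1875/16 → after 1×micro: 4 ⇒ (c0=375/8, c1=-1875/16, c2=4)

c0 at macro-step 3 = 75/4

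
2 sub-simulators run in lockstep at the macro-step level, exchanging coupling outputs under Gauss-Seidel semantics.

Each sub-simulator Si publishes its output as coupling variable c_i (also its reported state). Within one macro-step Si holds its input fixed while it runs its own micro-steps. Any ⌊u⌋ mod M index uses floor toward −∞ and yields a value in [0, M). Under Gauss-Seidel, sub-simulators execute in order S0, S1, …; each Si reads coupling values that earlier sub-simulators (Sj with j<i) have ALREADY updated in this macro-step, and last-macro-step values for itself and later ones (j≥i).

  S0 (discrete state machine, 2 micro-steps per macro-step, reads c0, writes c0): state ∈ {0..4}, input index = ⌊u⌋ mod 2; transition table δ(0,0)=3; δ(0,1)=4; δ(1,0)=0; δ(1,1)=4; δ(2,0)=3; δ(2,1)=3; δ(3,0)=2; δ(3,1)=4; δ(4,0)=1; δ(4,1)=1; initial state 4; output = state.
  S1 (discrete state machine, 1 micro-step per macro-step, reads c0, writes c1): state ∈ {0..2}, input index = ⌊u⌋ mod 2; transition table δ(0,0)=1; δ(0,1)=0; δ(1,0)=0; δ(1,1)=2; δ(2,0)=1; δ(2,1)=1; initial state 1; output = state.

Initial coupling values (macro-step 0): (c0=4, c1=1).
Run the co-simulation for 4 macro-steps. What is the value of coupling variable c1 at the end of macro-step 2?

macro 1: S0 reads c0=4 → after 2×micro: 0; S1 reads c0=0 → after 1×micro: 0 ⇒ (c0=0, c1=0)
macro 2: S0 reads c0=0 → after 2×micro: 2; S1 reads c0=2 → after 1×micro: 1 ⇒ (c0=2, c1=1)
macro 3: S0 reads c0=2 → after 2×micro: 2; S1 reads c0=2 → after 1×micro: 0 ⇒ (c0=2, c1=0)
macro 4: S0 reads c0=2 → after 2×micro: 2; S1 reads c0=2 → after 1×micro: 1 ⇒ (c0=2, c1=1)

c1 at macro-step 2 = 1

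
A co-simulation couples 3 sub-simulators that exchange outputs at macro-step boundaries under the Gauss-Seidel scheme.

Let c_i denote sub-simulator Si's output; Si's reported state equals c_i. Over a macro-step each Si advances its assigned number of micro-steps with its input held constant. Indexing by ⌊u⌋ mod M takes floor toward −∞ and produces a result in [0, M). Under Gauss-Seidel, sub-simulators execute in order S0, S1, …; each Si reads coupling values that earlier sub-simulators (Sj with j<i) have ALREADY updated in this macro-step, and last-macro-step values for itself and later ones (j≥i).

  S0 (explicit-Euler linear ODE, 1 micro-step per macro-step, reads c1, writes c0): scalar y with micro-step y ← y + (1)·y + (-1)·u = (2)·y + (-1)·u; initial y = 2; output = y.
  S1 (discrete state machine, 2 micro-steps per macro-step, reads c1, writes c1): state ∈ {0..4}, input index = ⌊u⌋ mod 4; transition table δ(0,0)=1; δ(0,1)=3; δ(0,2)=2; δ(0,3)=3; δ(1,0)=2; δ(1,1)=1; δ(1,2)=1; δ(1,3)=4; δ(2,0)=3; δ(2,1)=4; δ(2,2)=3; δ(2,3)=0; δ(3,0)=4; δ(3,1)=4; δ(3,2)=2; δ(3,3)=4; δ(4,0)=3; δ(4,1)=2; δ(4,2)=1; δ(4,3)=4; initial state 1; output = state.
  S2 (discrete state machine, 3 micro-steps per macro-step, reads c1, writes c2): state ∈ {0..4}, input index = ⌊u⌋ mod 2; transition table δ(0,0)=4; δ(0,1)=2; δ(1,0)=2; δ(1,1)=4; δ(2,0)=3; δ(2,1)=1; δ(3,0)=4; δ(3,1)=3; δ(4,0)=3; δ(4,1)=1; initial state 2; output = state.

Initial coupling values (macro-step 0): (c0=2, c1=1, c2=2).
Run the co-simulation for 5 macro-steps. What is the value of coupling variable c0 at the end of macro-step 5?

c0 at macro-step 5 = 33

macro 1: S0 reads c1=1 → after 1×micro: 3; S1 reads c1=1 → after 2×micro: 1; S2 reads c1=1 → after 3×micro: 1 ⇒ (c0=3, c1=1, c2=1)
macro 2: S0 reads c1=1 → after 1×micro: 5; S1 reads c1=1 → after 2×micro: 1; S2 reads c1=1 → after 3×micro: 4 ⇒ (c0=5, c1=1, c2=4)
macro 3: S0 reads c1=1 → after 1×micro: 9; S1 reads c1=1 → after 2×micro: 1; S2 reads c1=1 → after 3×micro: 1 ⇒ (c0=9, c1=1, c2=1)
macro 4: S0 reads c1=1 → after 1×micro: 17; S1 reads c1=1 → after 2×micro: 1; S2 reads c1=1 → after 3×micro: 4 ⇒ (c0=17, c1=1, c2=4)
macro 5: S0 reads c1=1 → after 1×micro: 33; S1 reads c1=1 → after 2×micro: 1; S2 reads c1=1 → after 3×micro: 1 ⇒ (c0=33, c1=1, c2=1)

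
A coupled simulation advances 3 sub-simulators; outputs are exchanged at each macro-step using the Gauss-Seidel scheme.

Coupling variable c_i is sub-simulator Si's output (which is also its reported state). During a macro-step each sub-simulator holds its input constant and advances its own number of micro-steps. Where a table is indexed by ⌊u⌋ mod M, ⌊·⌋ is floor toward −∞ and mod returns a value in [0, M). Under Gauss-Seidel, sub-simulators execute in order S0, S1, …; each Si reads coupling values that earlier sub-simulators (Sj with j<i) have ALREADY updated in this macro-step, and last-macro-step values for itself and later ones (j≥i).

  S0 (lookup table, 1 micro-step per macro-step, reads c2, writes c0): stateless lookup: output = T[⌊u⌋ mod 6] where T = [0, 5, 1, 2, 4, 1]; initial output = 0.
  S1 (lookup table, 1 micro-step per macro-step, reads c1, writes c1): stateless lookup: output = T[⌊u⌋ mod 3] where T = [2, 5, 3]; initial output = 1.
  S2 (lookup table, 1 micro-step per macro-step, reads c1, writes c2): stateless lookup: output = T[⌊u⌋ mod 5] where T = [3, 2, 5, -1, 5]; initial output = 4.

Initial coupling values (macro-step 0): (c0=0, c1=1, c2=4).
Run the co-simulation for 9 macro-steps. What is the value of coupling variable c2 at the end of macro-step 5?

macro 1: S0 reads c2=4 → after 1×micro: 4; S1 reads c1=1 → after 1×micro: 5; S2 reads c1=5 → after 1×micro: 3 ⇒ (c0=4, c1=5, c2=3)
macro 2: S0 reads c2=3 → after 1×micro: 2; S1 reads c1=5 → after 1×micro: 3; S2 reads c1=3 → after 1×micro: -1 ⇒ (c0=2, c1=3, c2=-1)
macro 3: S0 reads c2=-1 → after 1×micro: 1; S1 reads c1=3 → after 1×micro: 2; S2 reads c1=2 → after 1×micro: 5 ⇒ (c0=1, c1=2, c2=5)
macro 4: S0 reads c2=5 → after 1×micro: 1; S1 reads c1=2 → after 1×micro: 3; S2 reads c1=3 → after 1×micro: -1 ⇒ (c0=1, c1=3, c2=-1)
macro 5: S0 reads c2=-1 → after 1×micro: 1; S1 reads c1=3 → after 1×micro: 2; S2 reads c1=2 → after 1×micro: 5 ⇒ (c0=1, c1=2, c2=5)
macro 6: S0 reads c2=5 → after 1×micro: 1; S1 reads c1=2 → after 1×micro: 3; S2 reads c1=3 → after 1×micro: -1 ⇒ (c0=1, c1=3, c2=-1)
macro 7: S0 reads c2=-1 → after 1×micro: 1; S1 reads c1=3 → after 1×micro: 2; S2 reads c1=2 → after 1×micro: 5 ⇒ (c0=1, c1=2, c2=5)
macro 8: S0 reads c2=5 → after 1×micro: 1; S1 reads c1=2 → after 1×micro: 3; S2 reads c1=3 → after 1×micro: -1 ⇒ (c0=1, c1=3, c2=-1)
macro 9: S0 reads c2=-1 → after 1×micro: 1; S1 reads c1=3 → after 1×micro: 2; S2 reads c1=2 → after 1×micro: 5 ⇒ (c0=1, c1=2, c2=5)

c2 at macro-step 5 = 5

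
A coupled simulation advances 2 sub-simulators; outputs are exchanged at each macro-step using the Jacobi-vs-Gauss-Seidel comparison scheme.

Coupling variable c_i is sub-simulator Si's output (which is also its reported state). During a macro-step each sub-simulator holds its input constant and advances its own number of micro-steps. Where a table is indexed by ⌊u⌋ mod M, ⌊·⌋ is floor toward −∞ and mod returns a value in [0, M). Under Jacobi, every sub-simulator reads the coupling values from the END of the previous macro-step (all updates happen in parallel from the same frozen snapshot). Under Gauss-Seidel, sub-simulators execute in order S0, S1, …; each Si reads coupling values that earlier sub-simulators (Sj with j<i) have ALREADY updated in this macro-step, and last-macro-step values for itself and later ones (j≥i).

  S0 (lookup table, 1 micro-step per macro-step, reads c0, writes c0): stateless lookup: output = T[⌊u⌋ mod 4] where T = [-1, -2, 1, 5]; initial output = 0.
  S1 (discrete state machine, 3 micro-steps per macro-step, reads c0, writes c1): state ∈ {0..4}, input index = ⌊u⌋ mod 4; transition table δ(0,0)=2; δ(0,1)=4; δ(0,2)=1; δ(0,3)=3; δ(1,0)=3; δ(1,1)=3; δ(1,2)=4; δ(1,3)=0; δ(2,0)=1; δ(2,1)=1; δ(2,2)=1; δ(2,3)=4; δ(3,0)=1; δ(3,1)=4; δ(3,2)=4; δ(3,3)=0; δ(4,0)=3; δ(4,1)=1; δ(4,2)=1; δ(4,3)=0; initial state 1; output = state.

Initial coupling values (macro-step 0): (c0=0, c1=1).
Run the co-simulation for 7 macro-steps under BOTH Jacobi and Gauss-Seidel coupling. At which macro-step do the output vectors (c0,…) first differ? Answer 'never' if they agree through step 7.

first divergence at macro-step: 1

[Jacobi] macro 1: S0 reads c0=0 → after 1×micro: -1; S1 reads c0=0 → after 3×micro: 3 ⇒ (c0=-1, c1=3)
[Jacobi] macro 2: S0 reads c0=-1 → after 1×micro: 5; S1 reads c0=-1 → after 3×micro: 0 ⇒ (c0=5, c1=0)
[Jacobi] macro 3: S0 reads c0=5 → after 1×micro: -2; S1 reads c0=5 → after 3×micro: 3 ⇒ (c0=-2, c1=3)
[Jacobi] macro 4: S0 reads c0=-2 → after 1×micro: 1; S1 reads c0=-2 → after 3×micro: 4 ⇒ (c0=1, c1=4)
[Jacobi] macro 5: S0 reads c0=1 → after 1×micro: -2; S1 reads c0=1 → after 3×micro: 4 ⇒ (c0=-2, c1=4)
[Jacobi] macro 6: S0 reads c0=-2 → after 1×micro: 1; S1 reads c0=-2 → after 3×micro: 1 ⇒ (c0=1, c1=1)
[Jacobi] macro 7: S0 reads c0=1 → after 1×micro: -2; S1 reads c0=1 → after 3×micro: 1 ⇒ (c0=-2, c1=1)
[Gauss-Seidel] macro 1: S0 reads c0=0 → after 1×micro: -1; S1 reads c0=-1 → after 3×micro: 0 ⇒ (c0=-1, c1=0)
[Gauss-Seidel] macro 2: S0 reads c0=-1 → after 1×micro: 5; S1 reads c0=5 → after 3×micro: 3 ⇒ (c0=5, c1=3)
[Gauss-Seidel] macro 3: S0 reads c0=5 → after 1×micro: -2; S1 reads c0=-2 → after 3×micro: 4 ⇒ (c0=-2, c1=4)
[Gauss-Seidel] macro 4: S0 reads c0=-2 → after 1×micro: 1; S1 reads c0=1 → after 3×micro: 4 ⇒ (c0=1, c1=4)
[Gauss-Seidel] macro 5: S0 reads c0=1 → after 1×micro: -2; S1 reads c0=-2 → after 3×micro: 1 ⇒ (c0=-2, c1=1)
[Gauss-Seidel] macro 6: S0 reads c0=-2 → after 1×micro: 1; S1 reads c0=1 → after 3×micro: 1 ⇒ (c0=1, c1=1)
[Gauss-Seidel] macro 7: S0 reads c0=1 → after 1×micro: -2; S1 reads c0=-2 → after 3×micro: 4 ⇒ (c0=-2, c1=4)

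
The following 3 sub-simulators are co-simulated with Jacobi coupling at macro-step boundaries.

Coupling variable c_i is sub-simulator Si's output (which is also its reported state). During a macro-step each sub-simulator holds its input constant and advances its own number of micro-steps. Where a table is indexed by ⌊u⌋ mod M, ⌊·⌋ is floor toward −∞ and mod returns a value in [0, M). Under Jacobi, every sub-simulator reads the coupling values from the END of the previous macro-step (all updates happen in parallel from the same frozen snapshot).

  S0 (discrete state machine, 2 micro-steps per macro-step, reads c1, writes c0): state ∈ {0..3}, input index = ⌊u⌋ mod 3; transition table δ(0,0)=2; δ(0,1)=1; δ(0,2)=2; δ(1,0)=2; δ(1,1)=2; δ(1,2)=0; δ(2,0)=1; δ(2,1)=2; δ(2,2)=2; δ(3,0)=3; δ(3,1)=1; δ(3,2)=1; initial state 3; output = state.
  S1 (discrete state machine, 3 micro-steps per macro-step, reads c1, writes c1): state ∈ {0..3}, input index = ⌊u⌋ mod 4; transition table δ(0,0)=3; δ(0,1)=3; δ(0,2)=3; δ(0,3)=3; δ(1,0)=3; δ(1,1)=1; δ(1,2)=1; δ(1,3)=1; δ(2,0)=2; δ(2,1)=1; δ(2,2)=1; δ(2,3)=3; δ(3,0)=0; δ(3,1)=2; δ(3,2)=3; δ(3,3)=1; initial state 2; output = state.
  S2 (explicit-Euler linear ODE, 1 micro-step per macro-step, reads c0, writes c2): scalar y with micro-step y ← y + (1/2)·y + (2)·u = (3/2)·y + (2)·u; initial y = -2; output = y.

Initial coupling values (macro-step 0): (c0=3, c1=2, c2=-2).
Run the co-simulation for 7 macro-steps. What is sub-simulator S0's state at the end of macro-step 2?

S0 state at macro-step 2 = 2

macro 1: S0 reads c1=2 → after 2×micro: 0; S1 reads c1=2 → after 3×micro: 1; S2 reads c0=3 → after 1×micro: 3 ⇒ (c0=0, c1=1, c2=3)
macro 2: S0 reads c1=1 → after 2×micro: 2; S1 reads c1=1 → after 3×micro: 1; S2 reads c0=0 → after 1×micro: 9/2 ⇒ (c0=2, c1=1, c2=9/2)
macro 3: S0 reads c1=1 → after 2×micro: 2; S1 reads c1=1 → after 3×micro: 1; S2 reads c0=2 → after 1×micro: 43/4 ⇒ (c0=2, c1=1, c2=43/4)
macro 4: S0 reads c1=1 → after 2×micro: 2; S1 reads c1=1 → after 3×micro: 1; S2 reads c0=2 → after 1×micro: 161/8 ⇒ (c0=2, c1=1, c2=161/8)
macro 5: S0 reads c1=1 → after 2×micro: 2; S1 reads c1=1 → after 3×micro: 1; S2 reads c0=2 → after 1×micro: 547/16 ⇒ (c0=2, c1=1, c2=547/16)
macro 6: S0 reads c1=1 → after 2×micro: 2; S1 reads c1=1 → after 3×micro: 1; S2 reads c0=2 → after 1×micro: 1769/32 ⇒ (c0=2, c1=1, c2=1769/32)
macro 7: S0 reads c1=1 → after 2×micro: 2; S1 reads c1=1 → after 3×micro: 1; S2 reads c0=2 → after 1×micro: 5563/64 ⇒ (c0=2, c1=1, c2=5563/64)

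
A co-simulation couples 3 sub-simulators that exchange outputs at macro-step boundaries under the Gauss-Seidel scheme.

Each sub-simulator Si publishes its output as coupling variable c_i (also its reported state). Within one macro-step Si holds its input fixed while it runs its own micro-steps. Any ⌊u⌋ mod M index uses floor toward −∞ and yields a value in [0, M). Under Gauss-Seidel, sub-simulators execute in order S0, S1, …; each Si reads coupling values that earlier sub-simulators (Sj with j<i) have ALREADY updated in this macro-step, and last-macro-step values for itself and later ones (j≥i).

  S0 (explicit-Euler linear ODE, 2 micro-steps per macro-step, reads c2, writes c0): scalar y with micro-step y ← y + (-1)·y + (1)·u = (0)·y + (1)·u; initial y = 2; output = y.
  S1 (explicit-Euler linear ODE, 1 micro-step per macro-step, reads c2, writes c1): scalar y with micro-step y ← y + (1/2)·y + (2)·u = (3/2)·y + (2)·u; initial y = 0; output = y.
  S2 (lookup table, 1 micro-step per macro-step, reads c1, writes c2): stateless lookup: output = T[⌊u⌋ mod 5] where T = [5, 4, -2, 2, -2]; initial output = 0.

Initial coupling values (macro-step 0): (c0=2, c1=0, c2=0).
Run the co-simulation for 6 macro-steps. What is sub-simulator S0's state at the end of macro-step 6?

macro 1: S0 reads c2=0 → after 2×micro: 0; S1 reads c2=0 → after 1×micro: 0; S2 reads c1=0 → after 1×micro: 5 ⇒ (c0=0, c1=0, c2=5)
macro 2: S0 reads c2=5 → after 2×micro: 5; S1 reads c2=5 → after 1×micro: 10; S2 reads c1=10 → after 1×micro: 5 ⇒ (c0=5, c1=10, c2=5)
macro 3: S0 reads c2=5 → after 2×micro: 5; S1 reads c2=5 → after 1×micro: 25; S2 reads c1=25 → after 1×micro: 5 ⇒ (c0=5, c1=25, c2=5)
macro 4: S0 reads c2=5 → after 2×micro: 5; S1 reads c2=5 → after 1×micro: 95/2; S2 reads c1=95/2 → after 1×micro: -2 ⇒ (c0=5, c1=95/2, c2=-2)
macro 5: S0 reads c2=-2 → after 2×micro: -2; S1 reads c2=-2 → after 1×micro: 269/4; S2 reads c1=269/4 → after 1×micro: -2 ⇒ (c0=-2, c1=269/4, c2=-2)
macro 6: S0 reads c2=-2 → after 2×micro: -2; S1 reads c2=-2 → after 1×micro: 775/8; S2 reads c1=775/8 → after 1×micro: 4 ⇒ (c0=-2, c1=775/8, c2=4)

S0 state at macro-step 6 = -2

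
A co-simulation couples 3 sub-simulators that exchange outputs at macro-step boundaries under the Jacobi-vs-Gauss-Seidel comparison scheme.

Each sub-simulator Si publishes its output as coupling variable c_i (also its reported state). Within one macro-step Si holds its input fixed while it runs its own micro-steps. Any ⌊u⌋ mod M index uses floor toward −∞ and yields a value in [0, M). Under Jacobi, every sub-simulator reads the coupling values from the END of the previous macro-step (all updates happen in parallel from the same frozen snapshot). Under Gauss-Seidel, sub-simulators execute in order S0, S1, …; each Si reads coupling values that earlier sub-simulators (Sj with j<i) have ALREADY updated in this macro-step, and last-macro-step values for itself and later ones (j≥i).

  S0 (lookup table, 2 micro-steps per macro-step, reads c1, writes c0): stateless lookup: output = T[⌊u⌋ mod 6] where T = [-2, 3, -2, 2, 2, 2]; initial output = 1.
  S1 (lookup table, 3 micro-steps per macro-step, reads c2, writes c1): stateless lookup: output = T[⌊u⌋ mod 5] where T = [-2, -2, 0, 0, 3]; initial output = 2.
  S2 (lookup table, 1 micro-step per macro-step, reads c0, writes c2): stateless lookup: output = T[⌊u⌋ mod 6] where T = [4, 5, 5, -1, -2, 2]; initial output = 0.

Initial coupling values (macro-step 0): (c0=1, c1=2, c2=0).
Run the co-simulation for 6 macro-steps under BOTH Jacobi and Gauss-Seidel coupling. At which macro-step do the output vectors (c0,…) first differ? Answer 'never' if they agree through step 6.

[Jacobi] macro 1: S0 reads c1=2 → after 2×micro: -2; S1 reads c2=0 → after 3×micro: -2; S2 reads c0=1 → after 1×micro: 5 ⇒ (c0=-2, c1=-2, c2=5)
[Jacobi] macro 2: S0 reads c1=-2 → after 2×micro: 2; S1 reads c2=5 → after 3×micro: -2; S2 reads c0=-2 → after 1×micro: -2 ⇒ (c0=2, c1=-2, c2=-2)
[Jacobi] macro 3: S0 reads c1=-2 → after 2×micro: 2; S1 reads c2=-2 → after 3×micro: 0; S2 reads c0=2 → after 1×micro: 5 ⇒ (c0=2, c1=0, c2=5)
[Jacobi] macro 4: S0 reads c1=0 → after 2×micro: -2; S1 reads c2=5 → after 3×micro: -2; S2 reads c0=2 → after 1×micro: 5 ⇒ (c0=-2, c1=-2, c2=5)
[Jacobi] macro 5: S0 reads c1=-2 → after 2×micro: 2; S1 reads c2=5 → after 3×micro: -2; S2 reads c0=-2 → after 1×micro: -2 ⇒ (c0=2, c1=-2, c2=-2)
[Jacobi] macro 6: S0 reads c1=-2 → after 2×micro: 2; S1 reads c2=-2 → after 3×micro: 0; S2 reads c0=2 → after 1×micro: 5 ⇒ (c0=2, c1=0, c2=5)
[Gauss-Seidel] macro 1: S0 reads c1=2 → after 2×micro: -2; S1 reads c2=0 → after 3×micro: -2; S2 reads c0=-2 → after 1×micro: -2 ⇒ (c0=-2, c1=-2, c2=-2)
[Gauss-Seidel] macro 2: S0 reads c1=-2 → after 2×micro: 2; S1 reads c2=-2 → after 3×micro: 0; S2 reads c0=2 → after 1×micro: 5 ⇒ (c0=2, c1=0, c2=5)
[Gauss-Seidel] macro 3: S0 reads c1=0 → after 2×micro: -2; S1 reads c2=5 → after 3×micro: -2; S2 reads c0=-2 → after 1×micro: -2 ⇒ (c0=-2, c1=-2, c2=-2)
[Gauss-Seidel] macro 4: S0 reads c1=-2 → after 2×micro: 2; S1 reads c2=-2 → after 3×micro: 0; S2 reads c0=2 → after 1×micro: 5 ⇒ (c0=2, c1=0, c2=5)
[Gauss-Seidel] macro 5: S0 reads c1=0 → after 2×micro: -2; S1 reads c2=5 → after 3×micro: -2; S2 reads c0=-2 → after 1×micro: -2 ⇒ (c0=-2, c1=-2, c2=-2)
[Gauss-Seidel] macro 6: S0 reads c1=-2 → after 2×micro: 2; S1 reads c2=-2 → after 3×micro: 0; S2 reads c0=2 → after 1×micro: 5 ⇒ (c0=2, c1=0, c2=5)

first divergence at macro-step: 1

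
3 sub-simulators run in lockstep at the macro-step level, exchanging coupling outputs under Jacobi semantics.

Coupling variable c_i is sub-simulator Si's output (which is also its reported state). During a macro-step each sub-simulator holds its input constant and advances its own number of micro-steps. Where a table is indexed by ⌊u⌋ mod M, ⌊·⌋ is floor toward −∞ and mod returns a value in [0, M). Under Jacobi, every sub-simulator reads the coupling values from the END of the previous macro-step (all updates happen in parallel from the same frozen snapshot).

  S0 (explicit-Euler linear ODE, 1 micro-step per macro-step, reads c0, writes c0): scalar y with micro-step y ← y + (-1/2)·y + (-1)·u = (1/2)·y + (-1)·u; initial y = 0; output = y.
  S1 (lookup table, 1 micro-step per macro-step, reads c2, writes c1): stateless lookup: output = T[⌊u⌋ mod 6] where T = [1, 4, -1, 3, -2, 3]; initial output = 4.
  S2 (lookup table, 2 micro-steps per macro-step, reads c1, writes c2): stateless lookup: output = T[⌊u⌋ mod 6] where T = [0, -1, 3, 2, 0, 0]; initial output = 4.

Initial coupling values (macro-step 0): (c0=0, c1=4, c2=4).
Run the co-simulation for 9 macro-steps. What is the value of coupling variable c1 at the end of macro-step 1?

macro 1: S0 reads c0=0 → after 1×micro: 0; S1 reads c2=4 → after 1×micro: -2; S2 reads c1=4 → after 2×micro: 0 ⇒ (c0=0, c1=-2, c2=0)
macro 2: S0 reads c0=0 → after 1×micro: 0; S1 reads c2=0 → after 1×micro: 1; S2 reads c1=-2 → after 2×micro: 0 ⇒ (c0=0, c1=1, c2=0)
macro 3: S0 reads c0=0 → after 1×micro: 0; S1 reads c2=0 → after 1×micro: 1; S2 reads c1=1 → after 2×micro: -1 ⇒ (c0=0, c1=1, c2=-1)
macro 4: S0 reads c0=0 → after 1×micro: 0; S1 reads c2=-1 → after 1×micro: 3; S2 reads c1=1 → after 2×micro: -1 ⇒ (c0=0, c1=3, c2=-1)
macro 5: S0 reads c0=0 → after 1×micro: 0; S1 reads c2=-1 → after 1×micro: 3; S2 reads c1=3 → after 2×micro: 2 ⇒ (c0=0, c1=3, c2=2)
macro 6: S0 reads c0=0 → after 1×micro: 0; S1 reads c2=2 → after 1×micro: -1; S2 reads c1=3 → after 2×micro: 2 ⇒ (c0=0, c1=-1, c2=2)
macro 7: S0 reads c0=0 → after 1×micro: 0; S1 reads c2=2 → after 1×micro: -1; S2 reads c1=-1 → after 2×micro: 0 ⇒ (c0=0, c1=-1, c2=0)
macro 8: S0 reads c0=0 → after 1×micro: 0; S1 reads c2=0 → after 1×micro: 1; S2 reads c1=-1 → after 2×micro: 0 ⇒ (c0=0, c1=1, c2=0)
macro 9: S0 reads c0=0 → after 1×micro: 0; S1 reads c2=0 → after 1×micro: 1; S2 reads c1=1 → after 2×micro: -1 ⇒ (c0=0, c1=1, c2=-1)

c1 at macro-step 1 = -2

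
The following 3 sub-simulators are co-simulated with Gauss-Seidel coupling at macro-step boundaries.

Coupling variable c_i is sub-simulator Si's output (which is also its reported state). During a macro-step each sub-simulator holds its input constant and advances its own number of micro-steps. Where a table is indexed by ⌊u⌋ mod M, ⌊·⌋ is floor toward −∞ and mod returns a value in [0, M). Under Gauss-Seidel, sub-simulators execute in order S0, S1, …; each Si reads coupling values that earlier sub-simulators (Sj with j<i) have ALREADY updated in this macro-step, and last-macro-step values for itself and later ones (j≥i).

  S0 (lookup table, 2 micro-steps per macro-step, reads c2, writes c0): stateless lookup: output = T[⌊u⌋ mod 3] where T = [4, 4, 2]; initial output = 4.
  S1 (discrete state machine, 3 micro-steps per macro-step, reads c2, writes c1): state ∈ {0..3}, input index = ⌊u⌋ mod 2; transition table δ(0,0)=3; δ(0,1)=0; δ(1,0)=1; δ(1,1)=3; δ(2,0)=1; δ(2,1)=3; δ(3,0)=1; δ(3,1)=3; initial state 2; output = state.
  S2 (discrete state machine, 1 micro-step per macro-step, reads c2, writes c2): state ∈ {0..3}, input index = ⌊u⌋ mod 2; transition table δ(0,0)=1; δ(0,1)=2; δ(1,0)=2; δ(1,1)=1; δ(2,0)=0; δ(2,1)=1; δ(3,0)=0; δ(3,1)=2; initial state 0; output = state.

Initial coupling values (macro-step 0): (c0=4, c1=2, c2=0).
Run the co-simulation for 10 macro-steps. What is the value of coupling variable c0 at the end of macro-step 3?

macro 1: S0 reads c2=0 → after 2×micro: 4; S1 reads c2=0 → after 3×micro: 1; S2 reads c2=0 → after 1×micro: 1 ⇒ (c0=4, c1=1, c2=1)
macro 2: S0 reads c2=1 → after 2×micro: 4; S1 reads c2=1 → after 3×micro: 3; S2 reads c2=1 → after 1×micro: 1 ⇒ (c0=4, c1=3, c2=1)
macro 3: S0 reads c2=1 → after 2×micro: 4; S1 reads c2=1 → after 3×micro: 3; S2 reads c2=1 → after 1×micro: 1 ⇒ (c0=4, c1=3, c2=1)
macro 4: S0 reads c2=1 → after 2×micro: 4; S1 reads c2=1 → after 3×micro: 3; S2 reads c2=1 → after 1×micro: 1 ⇒ (c0=4, c1=3, c2=1)
macro 5: S0 reads c2=1 → after 2×micro: 4; S1 reads c2=1 → after 3×micro: 3; S2 reads c2=1 → after 1×micro: 1 ⇒ (c0=4, c1=3, c2=1)
macro 6: S0 reads c2=1 → after 2×micro: 4; S1 reads c2=1 → after 3×micro: 3; S2 reads c2=1 → after 1×micro: 1 ⇒ (c0=4, c1=3, c2=1)
macro 7: S0 reads c2=1 → after 2×micro: 4; S1 reads c2=1 → after 3×micro: 3; S2 reads c2=1 → after 1×micro: 1 ⇒ (c0=4, c1=3, c2=1)
macro 8: S0 reads c2=1 → after 2×micro: 4; S1 reads c2=1 → after 3×micro: 3; S2 reads c2=1 → after 1×micro: 1 ⇒ (c0=4, c1=3, c2=1)
macro 9: S0 reads c2=1 → after 2×micro: 4; S1 reads c2=1 → after 3×micro: 3; S2 reads c2=1 → after 1×micro: 1 ⇒ (c0=4, c1=3, c2=1)
macro 10: S0 reads c2=1 → after 2×micro: 4; S1 reads c2=1 → after 3×micro: 3; S2 reads c2=1 → after 1×micro: 1 ⇒ (c0=4, c1=3, c2=1)

c0 at macro-step 3 = 4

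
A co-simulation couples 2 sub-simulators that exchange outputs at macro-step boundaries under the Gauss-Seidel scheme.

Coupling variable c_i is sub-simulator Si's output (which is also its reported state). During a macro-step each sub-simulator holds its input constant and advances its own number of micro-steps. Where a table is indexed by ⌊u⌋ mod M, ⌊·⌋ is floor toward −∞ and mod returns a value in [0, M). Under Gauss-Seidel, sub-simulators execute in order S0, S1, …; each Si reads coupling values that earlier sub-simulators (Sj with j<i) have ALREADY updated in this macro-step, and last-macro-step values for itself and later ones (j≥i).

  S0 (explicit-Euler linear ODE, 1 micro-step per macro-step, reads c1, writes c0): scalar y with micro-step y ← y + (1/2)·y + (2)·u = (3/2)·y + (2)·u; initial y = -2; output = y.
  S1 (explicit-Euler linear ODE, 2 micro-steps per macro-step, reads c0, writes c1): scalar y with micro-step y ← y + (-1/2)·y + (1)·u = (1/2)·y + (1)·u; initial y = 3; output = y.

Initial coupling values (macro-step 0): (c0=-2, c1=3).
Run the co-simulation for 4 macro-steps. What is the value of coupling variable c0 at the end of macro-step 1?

c0 at macro-step 1 = 3

macro 1: S0 reads c1=3 → after 1×micro: 3; S1 reads c0=3 → after 2×micro: 21/4 ⇒ (c0=3, c1=21/4)
macro 2: S0 reads c1=21/4 → after 1×micro: 15; S1 reads c0=15 → after 2×micro: 381/16 ⇒ (c0=15, c1=381/16)
macro 3: S0 reads c1=381/16 → after 1×micro: 561/8; S1 reads c0=561/8 → after 2×micro: 7113/64 ⇒ (c0=561/8, c1=7113/64)
macro 4: S0 reads c1=7113/64 → after 1×micro: 10479/32; S1 reads c0=10479/32 → after 2×micro: 132861/256 ⇒ (c0=10479/32, c1=132861/256)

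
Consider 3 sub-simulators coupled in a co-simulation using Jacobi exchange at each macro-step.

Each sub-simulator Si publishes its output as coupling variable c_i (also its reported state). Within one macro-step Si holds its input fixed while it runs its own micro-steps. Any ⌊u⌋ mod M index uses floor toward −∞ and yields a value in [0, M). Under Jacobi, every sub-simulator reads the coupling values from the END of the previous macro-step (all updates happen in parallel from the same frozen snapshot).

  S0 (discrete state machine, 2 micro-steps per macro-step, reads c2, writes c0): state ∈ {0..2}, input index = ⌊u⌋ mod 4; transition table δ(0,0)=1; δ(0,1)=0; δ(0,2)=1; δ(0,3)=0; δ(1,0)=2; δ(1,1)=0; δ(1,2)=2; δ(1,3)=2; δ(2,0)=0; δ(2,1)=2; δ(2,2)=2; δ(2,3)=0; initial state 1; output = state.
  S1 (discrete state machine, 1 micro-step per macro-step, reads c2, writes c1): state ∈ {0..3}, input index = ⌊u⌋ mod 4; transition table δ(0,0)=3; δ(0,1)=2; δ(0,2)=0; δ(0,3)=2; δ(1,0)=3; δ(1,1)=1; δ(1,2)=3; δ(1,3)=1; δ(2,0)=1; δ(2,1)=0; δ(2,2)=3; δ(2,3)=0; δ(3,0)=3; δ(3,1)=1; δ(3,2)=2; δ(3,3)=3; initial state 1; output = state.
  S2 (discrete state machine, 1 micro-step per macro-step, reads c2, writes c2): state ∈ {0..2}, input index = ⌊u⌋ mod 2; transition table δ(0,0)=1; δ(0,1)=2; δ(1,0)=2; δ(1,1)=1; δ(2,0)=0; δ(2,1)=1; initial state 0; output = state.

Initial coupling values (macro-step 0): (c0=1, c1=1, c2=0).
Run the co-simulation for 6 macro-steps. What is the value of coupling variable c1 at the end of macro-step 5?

c1 at macro-step 5 = 1

macro 1: S0 reads c2=0 → after 2×micro: 0; S1 reads c2=0 → after 1×micro: 3; S2 reads c2=0 → after 1×micro: 1 ⇒ (c0=0, c1=3, c2=1)
macro 2: S0 reads c2=1 → after 2×micro: 0; S1 reads c2=1 → after 1×micro: 1; S2 reads c2=1 → after 1×micro: 1 ⇒ (c0=0, c1=1, c2=1)
macro 3: S0 reads c2=1 → after 2×micro: 0; S1 reads c2=1 → after 1×micro: 1; S2 reads c2=1 → after 1×micro: 1 ⇒ (c0=0, c1=1, c2=1)
macro 4: S0 reads c2=1 → after 2×micro: 0; S1 reads c2=1 → after 1×micro: 1; S2 reads c2=1 → after 1×micro: 1 ⇒ (c0=0, c1=1, c2=1)
macro 5: S0 reads c2=1 → after 2×micro: 0; S1 reads c2=1 → after 1×micro: 1; S2 reads c2=1 → after 1×micro: 1 ⇒ (c0=0, c1=1, c2=1)
macro 6: S0 reads c2=1 → after 2×micro: 0; S1 reads c2=1 → after 1×micro: 1; S2 reads c2=1 → after 1×micro: 1 ⇒ (c0=0, c1=1, c2=1)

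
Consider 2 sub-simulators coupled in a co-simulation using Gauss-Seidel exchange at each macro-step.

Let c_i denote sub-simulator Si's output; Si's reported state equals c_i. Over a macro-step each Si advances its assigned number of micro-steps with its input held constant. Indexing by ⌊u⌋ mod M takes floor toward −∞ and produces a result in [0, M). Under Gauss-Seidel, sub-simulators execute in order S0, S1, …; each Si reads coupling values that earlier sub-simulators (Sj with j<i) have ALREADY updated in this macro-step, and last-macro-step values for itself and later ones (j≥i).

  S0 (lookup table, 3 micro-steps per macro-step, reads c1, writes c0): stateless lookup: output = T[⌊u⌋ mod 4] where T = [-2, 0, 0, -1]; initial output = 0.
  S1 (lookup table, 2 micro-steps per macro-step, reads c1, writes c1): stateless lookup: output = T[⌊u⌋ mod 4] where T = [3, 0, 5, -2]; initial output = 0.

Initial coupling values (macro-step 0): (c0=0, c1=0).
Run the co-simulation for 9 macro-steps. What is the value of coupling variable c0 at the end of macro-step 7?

macro 1: S0 reads c1=0 → after 3×micro: -2; S1 reads c1=0 → after 2×micro: 3 ⇒ (c0=-2, c1=3)
macro 2: S0 reads c1=3 → after 3×micro: -1; S1 reads c1=3 → after 2×micro: -2 ⇒ (c0=-1, c1=-2)
macro 3: S0 reads c1=-2 → after 3×micro: 0; S1 reads c1=-2 → after 2×micro: 5 ⇒ (c0=0, c1=5)
macro 4: S0 reads c1=5 → after 3×micro: 0; S1 reads c1=5 → after 2×micro: 0 ⇒ (c0=0, c1=0)
macro 5: S0 reads c1=0 → after 3×micro: -2; S1 reads c1=0 → after 2×micro: 3 ⇒ (c0=-2, c1=3)
macro 6: S0 reads c1=3 → after 3×micro: -1; S1 reads c1=3 → after 2×micro: -2 ⇒ (c0=-1, c1=-2)
macro 7: S0 reads c1=-2 → after 3×micro: 0; S1 reads c1=-2 → after 2×micro: 5 ⇒ (c0=0, c1=5)
macro 8: S0 reads c1=5 → after 3×micro: 0; S1 reads c1=5 → after 2×micro: 0 ⇒ (c0=0, c1=0)
macro 9: S0 reads c1=0 → after 3×micro: -2; S1 reads c1=0 → after 2×micro: 3 ⇒ (c0=-2, c1=3)

c0 at macro-step 7 = 0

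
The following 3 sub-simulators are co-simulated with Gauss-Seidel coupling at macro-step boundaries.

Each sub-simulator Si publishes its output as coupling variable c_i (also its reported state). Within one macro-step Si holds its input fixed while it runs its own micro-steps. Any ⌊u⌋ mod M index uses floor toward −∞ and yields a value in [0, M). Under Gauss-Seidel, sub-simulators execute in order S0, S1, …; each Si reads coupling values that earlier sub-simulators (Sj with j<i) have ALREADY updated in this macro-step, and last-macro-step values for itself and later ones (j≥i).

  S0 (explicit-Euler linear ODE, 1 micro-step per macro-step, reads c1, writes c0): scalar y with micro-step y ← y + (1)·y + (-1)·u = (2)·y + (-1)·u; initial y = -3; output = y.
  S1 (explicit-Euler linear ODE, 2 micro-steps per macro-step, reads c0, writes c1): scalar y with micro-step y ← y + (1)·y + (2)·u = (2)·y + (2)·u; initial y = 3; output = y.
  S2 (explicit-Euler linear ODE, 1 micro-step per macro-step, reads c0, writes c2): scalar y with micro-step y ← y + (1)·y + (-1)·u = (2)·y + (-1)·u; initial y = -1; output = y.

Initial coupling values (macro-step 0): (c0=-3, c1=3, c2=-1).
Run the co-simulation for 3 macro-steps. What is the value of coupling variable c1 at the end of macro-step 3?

macro 1: S0 reads c1=3 → after 1×micro: -9; S1 reads c0=-9 → after 2×micro: -42; S2 reads c0=-9 → after 1×micro: 7 ⇒ (c0=-9, c1=-42, c2=7)
macro 2: S0 reads c1=-42 → after 1×micro: 24; S1 reads c0=24 → after 2×micro: -24; S2 reads c0=24 → after 1×micro: -10 ⇒ (c0=24, c1=-24, c2=-10)
macro 3: S0 reads c1=-24 → after 1×micro: 72; S1 reads c0=72 → after 2×micro: 336; S2 reads c0=72 → after 1×micro: -92 ⇒ (c0=72, c1=336, c2=-92)

c1 at macro-step 3 = 336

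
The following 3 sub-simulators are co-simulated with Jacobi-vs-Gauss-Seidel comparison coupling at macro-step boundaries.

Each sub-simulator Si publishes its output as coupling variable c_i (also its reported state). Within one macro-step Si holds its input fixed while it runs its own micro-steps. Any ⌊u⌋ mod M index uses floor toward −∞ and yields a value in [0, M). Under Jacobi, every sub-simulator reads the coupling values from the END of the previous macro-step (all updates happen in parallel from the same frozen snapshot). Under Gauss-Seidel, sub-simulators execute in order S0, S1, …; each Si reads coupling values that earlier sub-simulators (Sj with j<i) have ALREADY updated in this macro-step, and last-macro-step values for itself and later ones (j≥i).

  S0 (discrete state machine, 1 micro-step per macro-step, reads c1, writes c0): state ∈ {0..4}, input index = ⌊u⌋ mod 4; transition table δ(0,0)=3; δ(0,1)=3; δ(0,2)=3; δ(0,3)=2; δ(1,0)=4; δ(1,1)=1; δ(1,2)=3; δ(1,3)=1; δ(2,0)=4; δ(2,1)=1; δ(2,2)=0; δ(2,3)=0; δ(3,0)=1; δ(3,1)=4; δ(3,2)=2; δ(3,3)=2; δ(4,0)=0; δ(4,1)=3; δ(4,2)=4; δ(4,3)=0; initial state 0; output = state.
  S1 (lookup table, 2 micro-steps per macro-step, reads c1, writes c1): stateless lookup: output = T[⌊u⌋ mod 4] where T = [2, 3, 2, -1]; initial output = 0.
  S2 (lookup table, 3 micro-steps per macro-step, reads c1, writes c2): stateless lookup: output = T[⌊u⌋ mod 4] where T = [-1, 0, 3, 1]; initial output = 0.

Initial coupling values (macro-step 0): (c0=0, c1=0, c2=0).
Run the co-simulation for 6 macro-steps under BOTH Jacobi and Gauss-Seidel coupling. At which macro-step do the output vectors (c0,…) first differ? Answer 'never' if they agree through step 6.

[Jacobi] macro 1: S0 reads c1=0 → after 1×micro: 3; S1 reads c1=0 → after 2×micro: 2; S2 reads c1=0 → after 3×micro: -1 ⇒ (c0=3, c1=2, c2=-1)
[Jacobi] macro 2: S0 reads c1=2 → after 1×micro: 2; S1 reads c1=2 → after 2×micro: 2; S2 reads c1=2 → after 3×micro: 3 ⇒ (c0=2, c1=2, c2=3)
[Jacobi] macro 3: S0 reads c1=2 → after 1×micro: 0; S1 reads c1=2 → after 2×micro: 2; S2 reads c1=2 → after 3×micro: 3 ⇒ (c0=0, c1=2, c2=3)
[Jacobi] macro 4: S0 reads c1=2 → after 1×micro: 3; S1 reads c1=2 → after 2×micro: 2; S2 reads c1=2 → after 3×micro: 3 ⇒ (c0=3, c1=2, c2=3)
[Jacobi] macro 5: S0 reads c1=2 → after 1×micro: 2; S1 reads c1=2 → after 2×micro: 2; S2 reads c1=2 → after 3×micro: 3 ⇒ (c0=2, c1=2, c2=3)
[Jacobi] macro 6: S0 reads c1=2 → after 1×micro: 0; S1 reads c1=2 → after 2×micro: 2; S2 reads c1=2 → after 3×micro: 3 ⇒ (c0=0, c1=2, c2=3)
[Gauss-Seidel] macro 1: S0 reads c1=0 → after 1×micro: 3; S1 reads c1=0 → after 2×micro: 2; S2 reads c1=2 → after 3×micro: 3 ⇒ (c0=3, c1=2, c2=3)
[Gauss-Seidel] macro 2: S0 reads c1=2 → after 1×micro: 2; S1 reads c1=2 → after 2×micro: 2; S2 reads c1=2 → after 3×micro: 3 ⇒ (c0=2, c1=2, c2=3)
[Gauss-Seidel] macro 3: S0 reads c1=2 → after 1×micro: 0; S1 reads c1=2 → after 2×micro: 2; S2 reads c1=2 → after 3×micro: 3 ⇒ (c0=0, c1=2, c2=3)
[Gauss-Seidel] macro 4: S0 reads c1=2 → after 1×micro: 3; S1 reads c1=2 → after 2×micro: 2; S2 reads c1=2 → after 3×micro: 3 ⇒ (c0=3, c1=2, c2=3)
[Gauss-Seidel] macro 5: S0 reads c1=2 → after 1×micro: 2; S1 reads c1=2 → after 2×micro: 2; S2 reads c1=2 → after 3×micro: 3 ⇒ (c0=2, c1=2, c2=3)
[Gauss-Seidel] macro 6: S0 reads c1=2 → after 1×micro: 0; S1 reads c1=2 → after 2×micro: 2; S2 reads c1=2 → after 3×micro: 3 ⇒ (c0=0, c1=2, c2=3)

first divergence at macro-step: 1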